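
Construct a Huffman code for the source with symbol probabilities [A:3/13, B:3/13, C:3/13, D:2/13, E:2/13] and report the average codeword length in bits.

Huffman tree construction:
Combine smallest probabilities repeatedly
Resulting codes:
  A: 00 (length 2)
  B: 01 (length 2)
  C: 10 (length 2)
  D: 110 (length 3)
  E: 111 (length 3)
Average length = Σ p(s) × length(s) = 2.3077 bits


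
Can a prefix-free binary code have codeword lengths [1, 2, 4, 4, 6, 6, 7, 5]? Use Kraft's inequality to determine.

Kraft inequality: Σ 2^(-l_i) ≤ 1 for prefix-free code
Calculating: 2^(-1) + 2^(-2) + 2^(-4) + 2^(-4) + 2^(-6) + 2^(-6) + 2^(-7) + 2^(-5)
= 0.5 + 0.25 + 0.0625 + 0.0625 + 0.015625 + 0.015625 + 0.0078125 + 0.03125
= 0.9453
Since 0.9453 ≤ 1, prefix-free code exists


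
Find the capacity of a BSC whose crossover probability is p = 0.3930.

For BSC with error probability p:
C = 1 - H(p) where H(p) is binary entropy
H(0.3930) = -0.3930 × log₂(0.3930) - 0.6070 × log₂(0.6070)
H(p) = 0.9667
C = 1 - 0.9667 = 0.0333 bits/use


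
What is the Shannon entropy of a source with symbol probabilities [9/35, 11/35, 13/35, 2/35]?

H(X) = -Σ p(x) log₂ p(x)
  -9/35 × log₂(9/35) = 0.5038
  -11/35 × log₂(11/35) = 0.5248
  -13/35 × log₂(13/35) = 0.5307
  -2/35 × log₂(2/35) = 0.2360
H(X) = 1.7953 bits


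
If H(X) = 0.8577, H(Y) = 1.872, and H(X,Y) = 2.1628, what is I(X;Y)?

I(X;Y) = H(X) + H(Y) - H(X,Y)
I(X;Y) = 0.8577 + 1.872 - 2.1628 = 0.5669 bits


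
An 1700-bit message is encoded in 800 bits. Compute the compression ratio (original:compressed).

Compression ratio = Original / Compressed
= 1700 / 800 = 2.12:1


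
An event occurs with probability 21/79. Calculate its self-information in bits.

Information content I(x) = -log₂(p(x))
I = -log₂(21/79) = -log₂(0.2658)
I = 1.9115 bits


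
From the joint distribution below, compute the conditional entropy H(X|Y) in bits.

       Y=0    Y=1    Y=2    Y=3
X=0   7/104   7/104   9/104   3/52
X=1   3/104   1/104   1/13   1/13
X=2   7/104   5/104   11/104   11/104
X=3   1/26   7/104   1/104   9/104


H(X|Y) = Σ_y p(y) H(X|Y=y)
  p(Y=0) = 21/104, H(X|Y=0) = 1.9134
  p(Y=1) = 5/26, H(X|Y=1) = 1.7763
  p(Y=2) = 29/104, H(X|Y=2) = 1.7344
  p(Y=3) = 17/52, H(X|Y=3) = 1.9671
H(X|Y) = 0.2019×1.9134 + 0.1923×1.7763 + 0.2788×1.7344 + 0.3269×1.9671 = 1.8547 bits


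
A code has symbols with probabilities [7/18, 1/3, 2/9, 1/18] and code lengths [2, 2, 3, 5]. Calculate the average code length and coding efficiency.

Average length L = Σ p_i × l_i = 2.3889 bits
Entropy H = 1.7721 bits
Efficiency η = H/L × 100% = 74.18%


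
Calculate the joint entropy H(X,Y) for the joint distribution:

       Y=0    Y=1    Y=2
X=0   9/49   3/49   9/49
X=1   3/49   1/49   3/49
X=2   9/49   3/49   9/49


H(X,Y) = -Σ p(x,y) log₂ p(x,y)
  p(0,0)=9/49: -0.1837 × log₂(0.1837) = 0.4490
  p(0,1)=3/49: -0.0612 × log₂(0.0612) = 0.2467
  p(0,2)=9/49: -0.1837 × log₂(0.1837) = 0.4490
  p(1,0)=3/49: -0.0612 × log₂(0.0612) = 0.2467
  p(1,1)=1/49: -0.0204 × log₂(0.0204) = 0.1146
  p(1,2)=3/49: -0.0612 × log₂(0.0612) = 0.2467
  p(2,0)=9/49: -0.1837 × log₂(0.1837) = 0.4490
  p(2,1)=3/49: -0.0612 × log₂(0.0612) = 0.2467
  p(2,2)=9/49: -0.1837 × log₂(0.1837) = 0.4490
H(X,Y) = 2.8976 bits


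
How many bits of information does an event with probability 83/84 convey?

Information content I(x) = -log₂(p(x))
I = -log₂(83/84) = -log₂(0.9881)
I = 0.0173 bits


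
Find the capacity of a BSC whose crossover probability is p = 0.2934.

For BSC with error probability p:
C = 1 - H(p) where H(p) is binary entropy
H(0.2934) = -0.2934 × log₂(0.2934) - 0.7066 × log₂(0.7066)
H(p) = 0.8731
C = 1 - 0.8731 = 0.1269 bits/use


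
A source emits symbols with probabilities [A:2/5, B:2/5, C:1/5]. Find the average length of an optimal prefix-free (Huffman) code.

Huffman tree construction:
Combine smallest probabilities repeatedly
Resulting codes:
  A: 11 (length 2)
  B: 0 (length 1)
  C: 10 (length 2)
Average length = Σ p(s) × length(s) = 1.6000 bits


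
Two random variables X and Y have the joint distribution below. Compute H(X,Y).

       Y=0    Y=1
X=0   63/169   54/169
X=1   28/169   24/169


H(X,Y) = -Σ p(x,y) log₂ p(x,y)
  p(0,0)=63/169: -0.3728 × log₂(0.3728) = 0.5307
  p(0,1)=54/169: -0.3195 × log₂(0.3195) = 0.5259
  p(1,0)=28/169: -0.1657 × log₂(0.1657) = 0.4297
  p(1,1)=24/169: -0.1420 × log₂(0.1420) = 0.3999
H(X,Y) = 1.8862 bits


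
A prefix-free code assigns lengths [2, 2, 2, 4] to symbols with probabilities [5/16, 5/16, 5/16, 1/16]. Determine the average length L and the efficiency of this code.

Average length L = Σ p_i × l_i = 2.1250 bits
Entropy H = 1.8232 bits
Efficiency η = H/L × 100% = 85.80%


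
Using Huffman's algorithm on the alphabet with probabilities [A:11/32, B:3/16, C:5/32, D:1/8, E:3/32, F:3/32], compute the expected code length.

Huffman tree construction:
Combine smallest probabilities repeatedly
Resulting codes:
  A: 11 (length 2)
  B: 00 (length 2)
  C: 101 (length 3)
  D: 100 (length 3)
  E: 010 (length 3)
  F: 011 (length 3)
Average length = Σ p(s) × length(s) = 2.4688 bits


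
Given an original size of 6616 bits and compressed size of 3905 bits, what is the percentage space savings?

Space savings = (1 - Compressed/Original) × 100%
= (1 - 3905/6616) × 100%
= 40.98%


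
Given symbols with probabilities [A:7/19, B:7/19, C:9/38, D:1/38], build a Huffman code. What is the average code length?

Huffman tree construction:
Combine smallest probabilities repeatedly
Resulting codes:
  A: 11 (length 2)
  B: 0 (length 1)
  C: 101 (length 3)
  D: 100 (length 3)
Average length = Σ p(s) × length(s) = 1.8947 bits


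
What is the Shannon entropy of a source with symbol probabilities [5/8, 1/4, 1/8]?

H(X) = -Σ p(x) log₂ p(x)
  -5/8 × log₂(5/8) = 0.4238
  -1/4 × log₂(1/4) = 0.5000
  -1/8 × log₂(1/8) = 0.3750
H(X) = 1.2988 bits


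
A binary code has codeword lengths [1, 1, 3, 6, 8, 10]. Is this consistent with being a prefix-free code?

Kraft inequality: Σ 2^(-l_i) ≤ 1 for prefix-free code
Calculating: 2^(-1) + 2^(-1) + 2^(-3) + 2^(-6) + 2^(-8) + 2^(-10)
= 0.5 + 0.5 + 0.125 + 0.015625 + 0.00390625 + 0.0009765625
= 1.1455
Since 1.1455 > 1, prefix-free code does not exist


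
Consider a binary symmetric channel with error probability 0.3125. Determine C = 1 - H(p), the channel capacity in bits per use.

For BSC with error probability p:
C = 1 - H(p) where H(p) is binary entropy
H(0.3125) = -0.3125 × log₂(0.3125) - 0.6875 × log₂(0.6875)
H(p) = 0.8960
C = 1 - 0.8960 = 0.1040 bits/use


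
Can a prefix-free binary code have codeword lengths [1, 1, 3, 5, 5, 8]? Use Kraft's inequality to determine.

Kraft inequality: Σ 2^(-l_i) ≤ 1 for prefix-free code
Calculating: 2^(-1) + 2^(-1) + 2^(-3) + 2^(-5) + 2^(-5) + 2^(-8)
= 0.5 + 0.5 + 0.125 + 0.03125 + 0.03125 + 0.00390625
= 1.1914
Since 1.1914 > 1, prefix-free code does not exist


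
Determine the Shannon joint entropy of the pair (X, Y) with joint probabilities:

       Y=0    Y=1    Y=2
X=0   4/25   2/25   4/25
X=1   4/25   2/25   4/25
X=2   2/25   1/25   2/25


H(X,Y) = -Σ p(x,y) log₂ p(x,y)
  p(0,0)=4/25: -0.1600 × log₂(0.1600) = 0.4230
  p(0,1)=2/25: -0.0800 × log₂(0.0800) = 0.2915
  p(0,2)=4/25: -0.1600 × log₂(0.1600) = 0.4230
  p(1,0)=4/25: -0.1600 × log₂(0.1600) = 0.4230
  p(1,1)=2/25: -0.0800 × log₂(0.0800) = 0.2915
  p(1,2)=4/25: -0.1600 × log₂(0.1600) = 0.4230
  p(2,0)=2/25: -0.0800 × log₂(0.0800) = 0.2915
  p(2,1)=1/25: -0.0400 × log₂(0.0400) = 0.1858
  p(2,2)=2/25: -0.0800 × log₂(0.0800) = 0.2915
H(X,Y) = 3.0439 bits


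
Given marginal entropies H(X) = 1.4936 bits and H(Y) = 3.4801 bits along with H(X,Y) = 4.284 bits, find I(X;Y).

I(X;Y) = H(X) + H(Y) - H(X,Y)
I(X;Y) = 1.4936 + 3.4801 - 4.284 = 0.6897 bits


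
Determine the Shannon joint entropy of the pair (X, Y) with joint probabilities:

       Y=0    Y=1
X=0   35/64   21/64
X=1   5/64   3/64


H(X,Y) = -Σ p(x,y) log₂ p(x,y)
  p(0,0)=35/64: -0.5469 × log₂(0.5469) = 0.4762
  p(0,1)=21/64: -0.3281 × log₂(0.3281) = 0.5275
  p(1,0)=5/64: -0.0781 × log₂(0.0781) = 0.2873
  p(1,1)=3/64: -0.0469 × log₂(0.0469) = 0.2070
H(X,Y) = 1.4980 bits


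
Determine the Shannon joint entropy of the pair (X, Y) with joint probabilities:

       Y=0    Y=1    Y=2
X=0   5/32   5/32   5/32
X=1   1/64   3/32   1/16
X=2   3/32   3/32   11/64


H(X,Y) = -Σ p(x,y) log₂ p(x,y)
  p(0,0)=5/32: -0.1562 × log₂(0.1562) = 0.4184
  p(0,1)=5/32: -0.1562 × log₂(0.1562) = 0.4184
  p(0,2)=5/32: -0.1562 × log₂(0.1562) = 0.4184
  p(1,0)=1/64: -0.0156 × log₂(0.0156) = 0.0938
  p(1,1)=3/32: -0.0938 × log₂(0.0938) = 0.3202
  p(1,2)=1/16: -0.0625 × log₂(0.0625) = 0.2500
  p(2,0)=3/32: -0.0938 × log₂(0.0938) = 0.3202
  p(2,1)=3/32: -0.0938 × log₂(0.0938) = 0.3202
  p(2,2)=11/64: -0.1719 × log₂(0.1719) = 0.4367
H(X,Y) = 2.9962 bits


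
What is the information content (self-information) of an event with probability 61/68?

Information content I(x) = -log₂(p(x))
I = -log₂(61/68) = -log₂(0.8971)
I = 0.1567 bits


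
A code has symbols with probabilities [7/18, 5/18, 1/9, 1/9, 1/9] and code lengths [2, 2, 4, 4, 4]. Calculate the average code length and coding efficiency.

Average length L = Σ p_i × l_i = 2.6667 bits
Entropy H = 2.0999 bits
Efficiency η = H/L × 100% = 78.74%


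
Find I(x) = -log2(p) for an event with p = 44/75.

Information content I(x) = -log₂(p(x))
I = -log₂(44/75) = -log₂(0.5867)
I = 0.7694 bits


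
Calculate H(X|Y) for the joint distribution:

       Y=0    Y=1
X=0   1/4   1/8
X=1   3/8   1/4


H(X|Y) = Σ_y p(y) H(X|Y=y)
  p(Y=0) = 5/8, H(X|Y=0) = 0.9710
  p(Y=1) = 3/8, H(X|Y=1) = 0.9183
H(X|Y) = 0.6250×0.9710 + 0.3750×0.9183 = 0.9512 bits


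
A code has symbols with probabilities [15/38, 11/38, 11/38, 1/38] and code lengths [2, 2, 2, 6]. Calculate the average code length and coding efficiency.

Average length L = Σ p_i × l_i = 2.1053 bits
Entropy H = 1.7029 bits
Efficiency η = H/L × 100% = 80.89%


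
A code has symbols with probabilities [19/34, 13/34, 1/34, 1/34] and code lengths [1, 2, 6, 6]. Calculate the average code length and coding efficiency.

Average length L = Σ p_i × l_i = 1.6765 bits
Entropy H = 1.2987 bits
Efficiency η = H/L × 100% = 77.47%


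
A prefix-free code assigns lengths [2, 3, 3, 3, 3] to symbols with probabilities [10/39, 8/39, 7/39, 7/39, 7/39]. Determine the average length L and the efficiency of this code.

Average length L = Σ p_i × l_i = 2.7436 bits
Entropy H = 2.3066 bits
Efficiency η = H/L × 100% = 84.07%


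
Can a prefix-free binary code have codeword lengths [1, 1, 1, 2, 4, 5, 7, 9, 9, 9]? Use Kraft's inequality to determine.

Kraft inequality: Σ 2^(-l_i) ≤ 1 for prefix-free code
Calculating: 2^(-1) + 2^(-1) + 2^(-1) + 2^(-2) + 2^(-4) + 2^(-5) + 2^(-7) + 2^(-9) + 2^(-9) + 2^(-9)
= 0.5 + 0.5 + 0.5 + 0.25 + 0.0625 + 0.03125 + 0.0078125 + 0.001953125 + 0.001953125 + 0.001953125
= 1.8574
Since 1.8574 > 1, prefix-free code does not exist


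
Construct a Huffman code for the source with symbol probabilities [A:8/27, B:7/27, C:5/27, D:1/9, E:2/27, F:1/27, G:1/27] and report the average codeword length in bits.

Huffman tree construction:
Combine smallest probabilities repeatedly
Resulting codes:
  A: 11 (length 2)
  B: 01 (length 2)
  C: 00 (length 2)
  D: 100 (length 3)
  E: 1010 (length 4)
  F: 10110 (length 5)
  G: 10111 (length 5)
Average length = Σ p(s) × length(s) = 2.4815 bits


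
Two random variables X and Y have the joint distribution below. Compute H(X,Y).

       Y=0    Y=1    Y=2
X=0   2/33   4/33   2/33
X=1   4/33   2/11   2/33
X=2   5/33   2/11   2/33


H(X,Y) = -Σ p(x,y) log₂ p(x,y)
  p(0,0)=2/33: -0.0606 × log₂(0.0606) = 0.2451
  p(0,1)=4/33: -0.1212 × log₂(0.1212) = 0.3690
  p(0,2)=2/33: -0.0606 × log₂(0.0606) = 0.2451
  p(1,0)=4/33: -0.1212 × log₂(0.1212) = 0.3690
  p(1,1)=2/11: -0.1818 × log₂(0.1818) = 0.4472
  p(1,2)=2/33: -0.0606 × log₂(0.0606) = 0.2451
  p(2,0)=5/33: -0.1515 × log₂(0.1515) = 0.4125
  p(2,1)=2/11: -0.1818 × log₂(0.1818) = 0.4472
  p(2,2)=2/33: -0.0606 × log₂(0.0606) = 0.2451
H(X,Y) = 3.0253 bits


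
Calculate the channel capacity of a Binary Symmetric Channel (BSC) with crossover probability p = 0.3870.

For BSC with error probability p:
C = 1 - H(p) where H(p) is binary entropy
H(0.3870) = -0.3870 × log₂(0.3870) - 0.6130 × log₂(0.6130)
H(p) = 0.9628
C = 1 - 0.9628 = 0.0372 bits/use


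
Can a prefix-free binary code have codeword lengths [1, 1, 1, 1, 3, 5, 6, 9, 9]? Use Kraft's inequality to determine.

Kraft inequality: Σ 2^(-l_i) ≤ 1 for prefix-free code
Calculating: 2^(-1) + 2^(-1) + 2^(-1) + 2^(-1) + 2^(-3) + 2^(-5) + 2^(-6) + 2^(-9) + 2^(-9)
= 0.5 + 0.5 + 0.5 + 0.5 + 0.125 + 0.03125 + 0.015625 + 0.001953125 + 0.001953125
= 2.1758
Since 2.1758 > 1, prefix-free code does not exist


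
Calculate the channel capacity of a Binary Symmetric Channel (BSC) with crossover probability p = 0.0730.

For BSC with error probability p:
C = 1 - H(p) where H(p) is binary entropy
H(0.0730) = -0.0730 × log₂(0.0730) - 0.9270 × log₂(0.9270)
H(p) = 0.3770
C = 1 - 0.3770 = 0.6230 bits/use


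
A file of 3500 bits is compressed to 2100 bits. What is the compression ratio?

Compression ratio = Original / Compressed
= 3500 / 2100 = 1.67:1


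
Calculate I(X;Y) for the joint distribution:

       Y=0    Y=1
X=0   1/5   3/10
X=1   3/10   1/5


H(X) = 1.0000, H(Y) = 1.0000, H(X,Y) = 1.9710
I(X;Y) = H(X) + H(Y) - H(X,Y) = 0.0290 bits


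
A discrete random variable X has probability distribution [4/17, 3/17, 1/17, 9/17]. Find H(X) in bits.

H(X) = -Σ p(x) log₂ p(x)
  -4/17 × log₂(4/17) = 0.4912
  -3/17 × log₂(3/17) = 0.4416
  -1/17 × log₂(1/17) = 0.2404
  -9/17 × log₂(9/17) = 0.4858
H(X) = 1.6590 bits


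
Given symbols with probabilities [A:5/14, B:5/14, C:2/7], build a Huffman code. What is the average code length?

Huffman tree construction:
Combine smallest probabilities repeatedly
Resulting codes:
  A: 11 (length 2)
  B: 0 (length 1)
  C: 10 (length 2)
Average length = Σ p(s) × length(s) = 1.6429 bits


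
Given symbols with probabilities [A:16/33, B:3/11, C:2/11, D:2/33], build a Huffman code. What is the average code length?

Huffman tree construction:
Combine smallest probabilities repeatedly
Resulting codes:
  A: 0 (length 1)
  B: 11 (length 2)
  C: 101 (length 3)
  D: 100 (length 3)
Average length = Σ p(s) × length(s) = 1.7576 bits


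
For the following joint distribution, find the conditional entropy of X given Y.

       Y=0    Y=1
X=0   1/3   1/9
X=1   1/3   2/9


H(X|Y) = Σ_y p(y) H(X|Y=y)
  p(Y=0) = 2/3, H(X|Y=0) = 1.0000
  p(Y=1) = 1/3, H(X|Y=1) = 0.9183
H(X|Y) = 0.6667×1.0000 + 0.3333×0.9183 = 0.9728 bits


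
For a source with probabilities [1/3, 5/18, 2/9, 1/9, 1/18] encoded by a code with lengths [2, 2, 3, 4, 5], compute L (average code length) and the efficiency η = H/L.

Average length L = Σ p_i × l_i = 2.6111 bits
Entropy H = 2.1077 bits
Efficiency η = H/L × 100% = 80.72%


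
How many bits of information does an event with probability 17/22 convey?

Information content I(x) = -log₂(p(x))
I = -log₂(17/22) = -log₂(0.7727)
I = 0.3720 bits


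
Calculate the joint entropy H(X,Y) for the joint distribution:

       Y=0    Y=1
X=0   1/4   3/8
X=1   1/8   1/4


H(X,Y) = -Σ p(x,y) log₂ p(x,y)
  p(0,0)=1/4: -0.2500 × log₂(0.2500) = 0.5000
  p(0,1)=3/8: -0.3750 × log₂(0.3750) = 0.5306
  p(1,0)=1/8: -0.1250 × log₂(0.1250) = 0.3750
  p(1,1)=1/4: -0.2500 × log₂(0.2500) = 0.5000
H(X,Y) = 1.9056 bits


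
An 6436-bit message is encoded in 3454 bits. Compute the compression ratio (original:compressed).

Compression ratio = Original / Compressed
= 6436 / 3454 = 1.86:1


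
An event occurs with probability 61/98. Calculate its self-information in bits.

Information content I(x) = -log₂(p(x))
I = -log₂(61/98) = -log₂(0.6224)
I = 0.6840 bits


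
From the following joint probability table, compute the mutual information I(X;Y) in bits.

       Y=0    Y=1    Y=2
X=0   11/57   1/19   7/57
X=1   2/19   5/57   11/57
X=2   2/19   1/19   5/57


H(X) = 1.5583, H(Y) = 1.5147, H(X,Y) = 3.0345
I(X;Y) = H(X) + H(Y) - H(X,Y) = 0.0385 bits


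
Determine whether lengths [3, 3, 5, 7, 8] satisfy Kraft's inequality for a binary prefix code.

Kraft inequality: Σ 2^(-l_i) ≤ 1 for prefix-free code
Calculating: 2^(-3) + 2^(-3) + 2^(-5) + 2^(-7) + 2^(-8)
= 0.125 + 0.125 + 0.03125 + 0.0078125 + 0.00390625
= 0.2930
Since 0.2930 ≤ 1, prefix-free code exists


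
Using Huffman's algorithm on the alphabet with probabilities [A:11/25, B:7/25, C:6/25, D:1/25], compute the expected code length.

Huffman tree construction:
Combine smallest probabilities repeatedly
Resulting codes:
  A: 0 (length 1)
  B: 10 (length 2)
  C: 111 (length 3)
  D: 110 (length 3)
Average length = Σ p(s) × length(s) = 1.8400 bits


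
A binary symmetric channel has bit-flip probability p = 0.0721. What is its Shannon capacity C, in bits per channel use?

For BSC with error probability p:
C = 1 - H(p) where H(p) is binary entropy
H(0.0721) = -0.0721 × log₂(0.0721) - 0.9279 × log₂(0.9279)
H(p) = 0.3737
C = 1 - 0.3737 = 0.6263 bits/use


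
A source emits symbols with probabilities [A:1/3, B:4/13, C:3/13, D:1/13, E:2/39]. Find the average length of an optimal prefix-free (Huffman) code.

Huffman tree construction:
Combine smallest probabilities repeatedly
Resulting codes:
  A: 11 (length 2)
  B: 10 (length 2)
  C: 01 (length 2)
  D: 001 (length 3)
  E: 000 (length 3)
Average length = Σ p(s) × length(s) = 2.1282 bits


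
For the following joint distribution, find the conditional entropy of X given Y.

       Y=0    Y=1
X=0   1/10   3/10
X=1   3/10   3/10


H(X|Y) = Σ_y p(y) H(X|Y=y)
  p(Y=0) = 2/5, H(X|Y=0) = 0.8113
  p(Y=1) = 3/5, H(X|Y=1) = 1.0000
H(X|Y) = 0.4000×0.8113 + 0.6000×1.0000 = 0.9245 bits


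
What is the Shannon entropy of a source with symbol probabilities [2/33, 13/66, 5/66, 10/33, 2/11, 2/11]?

H(X) = -Σ p(x) log₂ p(x)
  -2/33 × log₂(2/33) = 0.2451
  -13/66 × log₂(13/66) = 0.4617
  -5/66 × log₂(5/66) = 0.2820
  -10/33 × log₂(10/33) = 0.5220
  -2/11 × log₂(2/11) = 0.4472
  -2/11 × log₂(2/11) = 0.4472
H(X) = 2.4051 bits


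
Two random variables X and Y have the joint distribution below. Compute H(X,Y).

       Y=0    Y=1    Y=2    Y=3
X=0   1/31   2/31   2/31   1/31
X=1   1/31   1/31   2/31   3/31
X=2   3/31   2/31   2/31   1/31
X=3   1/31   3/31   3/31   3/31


H(X,Y) = -Σ p(x,y) log₂ p(x,y)
  p(0,0)=1/31: -0.0323 × log₂(0.0323) = 0.1598
  p(0,1)=2/31: -0.0645 × log₂(0.0645) = 0.2551
  p(0,2)=2/31: -0.0645 × log₂(0.0645) = 0.2551
  p(0,3)=1/31: -0.0323 × log₂(0.0323) = 0.1598
  p(1,0)=1/31: -0.0323 × log₂(0.0323) = 0.1598
  p(1,1)=1/31: -0.0323 × log₂(0.0323) = 0.1598
  p(1,2)=2/31: -0.0645 × log₂(0.0645) = 0.2551
  p(1,3)=3/31: -0.0968 × log₂(0.0968) = 0.3261
  p(2,0)=3/31: -0.0968 × log₂(0.0968) = 0.3261
  p(2,1)=2/31: -0.0645 × log₂(0.0645) = 0.2551
  p(2,2)=2/31: -0.0645 × log₂(0.0645) = 0.2551
  p(2,3)=1/31: -0.0323 × log₂(0.0323) = 0.1598
  p(3,0)=1/31: -0.0323 × log₂(0.0323) = 0.1598
  p(3,1)=3/31: -0.0968 × log₂(0.0968) = 0.3261
  p(3,2)=3/31: -0.0968 × log₂(0.0968) = 0.3261
  p(3,3)=3/31: -0.0968 × log₂(0.0968) = 0.3261
H(X,Y) = 3.8647 bits


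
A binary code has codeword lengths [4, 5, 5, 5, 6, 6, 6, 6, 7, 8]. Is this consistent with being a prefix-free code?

Kraft inequality: Σ 2^(-l_i) ≤ 1 for prefix-free code
Calculating: 2^(-4) + 2^(-5) + 2^(-5) + 2^(-5) + 2^(-6) + 2^(-6) + 2^(-6) + 2^(-6) + 2^(-7) + 2^(-8)
= 0.0625 + 0.03125 + 0.03125 + 0.03125 + 0.015625 + 0.015625 + 0.015625 + 0.015625 + 0.0078125 + 0.00390625
= 0.2305
Since 0.2305 ≤ 1, prefix-free code exists


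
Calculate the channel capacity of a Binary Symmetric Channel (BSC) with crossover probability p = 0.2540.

For BSC with error probability p:
C = 1 - H(p) where H(p) is binary entropy
H(0.2540) = -0.2540 × log₂(0.2540) - 0.7460 × log₂(0.7460)
H(p) = 0.8176
C = 1 - 0.8176 = 0.1824 bits/use


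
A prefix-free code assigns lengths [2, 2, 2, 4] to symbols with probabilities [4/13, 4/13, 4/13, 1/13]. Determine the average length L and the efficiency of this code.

Average length L = Σ p_i × l_i = 2.1538 bits
Entropy H = 1.8543 bits
Efficiency η = H/L × 100% = 86.09%


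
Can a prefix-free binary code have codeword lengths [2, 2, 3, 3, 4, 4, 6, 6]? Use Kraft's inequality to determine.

Kraft inequality: Σ 2^(-l_i) ≤ 1 for prefix-free code
Calculating: 2^(-2) + 2^(-2) + 2^(-3) + 2^(-3) + 2^(-4) + 2^(-4) + 2^(-6) + 2^(-6)
= 0.25 + 0.25 + 0.125 + 0.125 + 0.0625 + 0.0625 + 0.015625 + 0.015625
= 0.9062
Since 0.9062 ≤ 1, prefix-free code exists


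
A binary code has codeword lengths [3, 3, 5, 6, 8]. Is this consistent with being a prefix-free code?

Kraft inequality: Σ 2^(-l_i) ≤ 1 for prefix-free code
Calculating: 2^(-3) + 2^(-3) + 2^(-5) + 2^(-6) + 2^(-8)
= 0.125 + 0.125 + 0.03125 + 0.015625 + 0.00390625
= 0.3008
Since 0.3008 ≤ 1, prefix-free code exists


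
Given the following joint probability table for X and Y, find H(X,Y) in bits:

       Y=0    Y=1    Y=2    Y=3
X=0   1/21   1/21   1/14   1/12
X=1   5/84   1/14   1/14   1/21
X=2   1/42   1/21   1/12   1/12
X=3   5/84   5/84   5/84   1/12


H(X,Y) = -Σ p(x,y) log₂ p(x,y)
  p(0,0)=1/21: -0.0476 × log₂(0.0476) = 0.2092
  p(0,1)=1/21: -0.0476 × log₂(0.0476) = 0.2092
  p(0,2)=1/14: -0.0714 × log₂(0.0714) = 0.2720
  p(0,3)=1/12: -0.0833 × log₂(0.0833) = 0.2987
  p(1,0)=5/84: -0.0595 × log₂(0.0595) = 0.2423
  p(1,1)=1/14: -0.0714 × log₂(0.0714) = 0.2720
  p(1,2)=1/14: -0.0714 × log₂(0.0714) = 0.2720
  p(1,3)=1/21: -0.0476 × log₂(0.0476) = 0.2092
  p(2,0)=1/42: -0.0238 × log₂(0.0238) = 0.1284
  p(2,1)=1/21: -0.0476 × log₂(0.0476) = 0.2092
  p(2,2)=1/12: -0.0833 × log₂(0.0833) = 0.2987
  p(2,3)=1/12: -0.0833 × log₂(0.0833) = 0.2987
  p(3,0)=5/84: -0.0595 × log₂(0.0595) = 0.2423
  p(3,1)=5/84: -0.0595 × log₂(0.0595) = 0.2423
  p(3,2)=5/84: -0.0595 × log₂(0.0595) = 0.2423
  p(3,3)=1/12: -0.0833 × log₂(0.0833) = 0.2987
H(X,Y) = 3.9450 bits


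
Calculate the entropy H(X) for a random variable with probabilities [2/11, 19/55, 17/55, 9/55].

H(X) = -Σ p(x) log₂ p(x)
  -2/11 × log₂(2/11) = 0.4472
  -19/55 × log₂(19/55) = 0.5297
  -17/55 × log₂(17/55) = 0.5236
  -9/55 × log₂(9/55) = 0.4273
H(X) = 1.9278 bits


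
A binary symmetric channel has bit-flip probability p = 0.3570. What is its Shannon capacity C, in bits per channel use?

For BSC with error probability p:
C = 1 - H(p) where H(p) is binary entropy
H(0.3570) = -0.3570 × log₂(0.3570) - 0.6430 × log₂(0.6430)
H(p) = 0.9402
C = 1 - 0.9402 = 0.0598 bits/use


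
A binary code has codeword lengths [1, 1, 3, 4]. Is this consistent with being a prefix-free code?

Kraft inequality: Σ 2^(-l_i) ≤ 1 for prefix-free code
Calculating: 2^(-1) + 2^(-1) + 2^(-3) + 2^(-4)
= 0.5 + 0.5 + 0.125 + 0.0625
= 1.1875
Since 1.1875 > 1, prefix-free code does not exist


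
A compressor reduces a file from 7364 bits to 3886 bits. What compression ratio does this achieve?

Compression ratio = Original / Compressed
= 7364 / 3886 = 1.90:1


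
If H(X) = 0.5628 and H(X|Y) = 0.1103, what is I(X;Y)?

I(X;Y) = H(X) - H(X|Y)
I(X;Y) = 0.5628 - 0.1103 = 0.4525 bits


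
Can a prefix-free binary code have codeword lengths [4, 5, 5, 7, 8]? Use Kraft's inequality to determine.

Kraft inequality: Σ 2^(-l_i) ≤ 1 for prefix-free code
Calculating: 2^(-4) + 2^(-5) + 2^(-5) + 2^(-7) + 2^(-8)
= 0.0625 + 0.03125 + 0.03125 + 0.0078125 + 0.00390625
= 0.1367
Since 0.1367 ≤ 1, prefix-free code exists


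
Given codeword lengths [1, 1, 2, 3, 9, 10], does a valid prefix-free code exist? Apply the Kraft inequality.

Kraft inequality: Σ 2^(-l_i) ≤ 1 for prefix-free code
Calculating: 2^(-1) + 2^(-1) + 2^(-2) + 2^(-3) + 2^(-9) + 2^(-10)
= 0.5 + 0.5 + 0.25 + 0.125 + 0.001953125 + 0.0009765625
= 1.3779
Since 1.3779 > 1, prefix-free code does not exist


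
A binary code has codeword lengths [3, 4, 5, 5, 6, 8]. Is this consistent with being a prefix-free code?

Kraft inequality: Σ 2^(-l_i) ≤ 1 for prefix-free code
Calculating: 2^(-3) + 2^(-4) + 2^(-5) + 2^(-5) + 2^(-6) + 2^(-8)
= 0.125 + 0.0625 + 0.03125 + 0.03125 + 0.015625 + 0.00390625
= 0.2695
Since 0.2695 ≤ 1, prefix-free code exists


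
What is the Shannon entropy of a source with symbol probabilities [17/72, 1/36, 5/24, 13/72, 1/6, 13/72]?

H(X) = -Σ p(x) log₂ p(x)
  -17/72 × log₂(17/72) = 0.4917
  -1/36 × log₂(1/36) = 0.1436
  -5/24 × log₂(5/24) = 0.4715
  -13/72 × log₂(13/72) = 0.4459
  -1/6 × log₂(1/6) = 0.4308
  -13/72 × log₂(13/72) = 0.4459
H(X) = 2.4294 bits


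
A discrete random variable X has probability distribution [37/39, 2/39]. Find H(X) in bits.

H(X) = -Σ p(x) log₂ p(x)
  -37/39 × log₂(37/39) = 0.0721
  -2/39 × log₂(2/39) = 0.2198
H(X) = 0.2918 bits


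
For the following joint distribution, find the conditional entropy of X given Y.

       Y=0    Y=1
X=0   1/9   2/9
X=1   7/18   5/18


H(X|Y) = Σ_y p(y) H(X|Y=y)
  p(Y=0) = 1/2, H(X|Y=0) = 0.7642
  p(Y=1) = 1/2, H(X|Y=1) = 0.9911
H(X|Y) = 0.5000×0.7642 + 0.5000×0.9911 = 0.8776 bits


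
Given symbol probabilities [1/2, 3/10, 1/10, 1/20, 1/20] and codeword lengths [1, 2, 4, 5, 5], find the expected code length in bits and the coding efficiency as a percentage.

Average length L = Σ p_i × l_i = 2.0000 bits
Entropy H = 1.7855 bits
Efficiency η = H/L × 100% = 89.27%


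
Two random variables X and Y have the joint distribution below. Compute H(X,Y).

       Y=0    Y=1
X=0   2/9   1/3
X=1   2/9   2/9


H(X,Y) = -Σ p(x,y) log₂ p(x,y)
  p(0,0)=2/9: -0.2222 × log₂(0.2222) = 0.4822
  p(0,1)=1/3: -0.3333 × log₂(0.3333) = 0.5283
  p(1,0)=2/9: -0.2222 × log₂(0.2222) = 0.4822
  p(1,1)=2/9: -0.2222 × log₂(0.2222) = 0.4822
H(X,Y) = 1.9749 bits


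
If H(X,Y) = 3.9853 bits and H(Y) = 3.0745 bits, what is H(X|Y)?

Chain rule: H(X,Y) = H(X|Y) + H(Y)
H(X|Y) = H(X,Y) - H(Y) = 3.9853 - 3.0745 = 0.9108 bits


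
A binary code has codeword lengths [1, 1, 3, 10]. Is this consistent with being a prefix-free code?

Kraft inequality: Σ 2^(-l_i) ≤ 1 for prefix-free code
Calculating: 2^(-1) + 2^(-1) + 2^(-3) + 2^(-10)
= 0.5 + 0.5 + 0.125 + 0.0009765625
= 1.1260
Since 1.1260 > 1, prefix-free code does not exist


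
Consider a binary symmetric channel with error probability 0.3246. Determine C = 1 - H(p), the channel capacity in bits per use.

For BSC with error probability p:
C = 1 - H(p) where H(p) is binary entropy
H(0.3246) = -0.3246 × log₂(0.3246) - 0.6754 × log₂(0.6754)
H(p) = 0.9093
C = 1 - 0.9093 = 0.0907 bits/use


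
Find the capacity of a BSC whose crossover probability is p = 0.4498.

For BSC with error probability p:
C = 1 - H(p) where H(p) is binary entropy
H(0.4498) = -0.4498 × log₂(0.4498) - 0.5502 × log₂(0.5502)
H(p) = 0.9927
C = 1 - 0.9927 = 0.0073 bits/use


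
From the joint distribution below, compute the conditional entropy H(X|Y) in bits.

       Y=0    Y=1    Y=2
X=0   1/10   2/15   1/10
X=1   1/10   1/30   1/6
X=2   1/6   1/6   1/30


H(X|Y) = Σ_y p(y) H(X|Y=y)
  p(Y=0) = 11/30, H(X|Y=0) = 1.5395
  p(Y=1) = 1/3, H(X|Y=1) = 1.3610
  p(Y=2) = 3/10, H(X|Y=2) = 1.3516
H(X|Y) = 0.3667×1.5395 + 0.3333×1.3610 + 0.3000×1.3516 = 1.4236 bits


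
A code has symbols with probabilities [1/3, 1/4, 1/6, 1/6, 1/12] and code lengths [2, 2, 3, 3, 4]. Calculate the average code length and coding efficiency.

Average length L = Σ p_i × l_i = 2.5000 bits
Entropy H = 2.1887 bits
Efficiency η = H/L × 100% = 87.55%


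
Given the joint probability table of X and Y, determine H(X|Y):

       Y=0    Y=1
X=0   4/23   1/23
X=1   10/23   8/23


H(X|Y) = Σ_y p(y) H(X|Y=y)
  p(Y=0) = 14/23, H(X|Y=0) = 0.8631
  p(Y=1) = 9/23, H(X|Y=1) = 0.5033
H(X|Y) = 0.6087×0.8631 + 0.3913×0.5033 = 0.7223 bits


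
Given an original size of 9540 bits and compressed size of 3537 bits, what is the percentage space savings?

Space savings = (1 - Compressed/Original) × 100%
= (1 - 3537/9540) × 100%
= 62.92%


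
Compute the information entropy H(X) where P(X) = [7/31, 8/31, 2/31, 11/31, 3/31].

H(X) = -Σ p(x) log₂ p(x)
  -7/31 × log₂(7/31) = 0.4848
  -8/31 × log₂(8/31) = 0.5043
  -2/31 × log₂(2/31) = 0.2551
  -11/31 × log₂(11/31) = 0.5304
  -3/31 × log₂(3/31) = 0.3261
H(X) = 2.1006 bits


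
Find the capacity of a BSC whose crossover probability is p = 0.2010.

For BSC with error probability p:
C = 1 - H(p) where H(p) is binary entropy
H(0.2010) = -0.2010 × log₂(0.2010) - 0.7990 × log₂(0.7990)
H(p) = 0.7239
C = 1 - 0.7239 = 0.2761 bits/use


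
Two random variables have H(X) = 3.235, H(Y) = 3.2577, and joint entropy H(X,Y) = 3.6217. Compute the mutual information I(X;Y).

I(X;Y) = H(X) + H(Y) - H(X,Y)
I(X;Y) = 3.235 + 3.2577 - 3.6217 = 2.871 bits


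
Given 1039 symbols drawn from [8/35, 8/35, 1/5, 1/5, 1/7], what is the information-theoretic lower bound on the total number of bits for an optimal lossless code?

Entropy H = 2.3032 bits/symbol
Minimum bits = H × n = 2.3032 × 1039
= 2393.03 bits


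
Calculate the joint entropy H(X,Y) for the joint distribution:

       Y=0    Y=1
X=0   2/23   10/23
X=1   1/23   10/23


H(X,Y) = -Σ p(x,y) log₂ p(x,y)
  p(0,0)=2/23: -0.0870 × log₂(0.0870) = 0.3064
  p(0,1)=10/23: -0.4348 × log₂(0.4348) = 0.5224
  p(1,0)=1/23: -0.0435 × log₂(0.0435) = 0.1967
  p(1,1)=10/23: -0.4348 × log₂(0.4348) = 0.5224
H(X,Y) = 1.5480 bits


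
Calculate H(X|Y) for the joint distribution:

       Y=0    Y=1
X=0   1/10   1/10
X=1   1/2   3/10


H(X|Y) = Σ_y p(y) H(X|Y=y)
  p(Y=0) = 3/5, H(X|Y=0) = 0.6500
  p(Y=1) = 2/5, H(X|Y=1) = 0.8113
H(X|Y) = 0.6000×0.6500 + 0.4000×0.8113 = 0.7145 bits


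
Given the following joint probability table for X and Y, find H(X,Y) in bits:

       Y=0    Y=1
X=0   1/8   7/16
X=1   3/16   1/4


H(X,Y) = -Σ p(x,y) log₂ p(x,y)
  p(0,0)=1/8: -0.1250 × log₂(0.1250) = 0.3750
  p(0,1)=7/16: -0.4375 × log₂(0.4375) = 0.5218
  p(1,0)=3/16: -0.1875 × log₂(0.1875) = 0.4528
  p(1,1)=1/4: -0.2500 × log₂(0.2500) = 0.5000
H(X,Y) = 1.8496 bits


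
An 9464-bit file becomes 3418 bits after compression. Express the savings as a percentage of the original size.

Space savings = (1 - Compressed/Original) × 100%
= (1 - 3418/9464) × 100%
= 63.88%


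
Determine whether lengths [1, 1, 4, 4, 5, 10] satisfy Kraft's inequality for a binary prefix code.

Kraft inequality: Σ 2^(-l_i) ≤ 1 for prefix-free code
Calculating: 2^(-1) + 2^(-1) + 2^(-4) + 2^(-4) + 2^(-5) + 2^(-10)
= 0.5 + 0.5 + 0.0625 + 0.0625 + 0.03125 + 0.0009765625
= 1.1572
Since 1.1572 > 1, prefix-free code does not exist


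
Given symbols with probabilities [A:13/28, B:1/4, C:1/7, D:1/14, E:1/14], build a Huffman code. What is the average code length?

Huffman tree construction:
Combine smallest probabilities repeatedly
Resulting codes:
  A: 0 (length 1)
  B: 10 (length 2)
  C: 110 (length 3)
  D: 1110 (length 4)
  E: 1111 (length 4)
Average length = Σ p(s) × length(s) = 1.9643 bits


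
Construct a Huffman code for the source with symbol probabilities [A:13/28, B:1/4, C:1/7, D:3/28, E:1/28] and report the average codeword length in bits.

Huffman tree construction:
Combine smallest probabilities repeatedly
Resulting codes:
  A: 0 (length 1)
  B: 10 (length 2)
  C: 110 (length 3)
  D: 1111 (length 4)
  E: 1110 (length 4)
Average length = Σ p(s) × length(s) = 1.9643 bits


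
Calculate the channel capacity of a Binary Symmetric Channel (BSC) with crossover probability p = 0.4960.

For BSC with error probability p:
C = 1 - H(p) where H(p) is binary entropy
H(0.4960) = -0.4960 × log₂(0.4960) - 0.5040 × log₂(0.5040)
H(p) = 1.0000
C = 1 - 1.0000 = 0.0000 bits/use


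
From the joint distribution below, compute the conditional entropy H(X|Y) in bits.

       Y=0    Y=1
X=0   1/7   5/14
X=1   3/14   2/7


H(X|Y) = Σ_y p(y) H(X|Y=y)
  p(Y=0) = 5/14, H(X|Y=0) = 0.9710
  p(Y=1) = 9/14, H(X|Y=1) = 0.9911
H(X|Y) = 0.3571×0.9710 + 0.6429×0.9911 = 0.9839 bits


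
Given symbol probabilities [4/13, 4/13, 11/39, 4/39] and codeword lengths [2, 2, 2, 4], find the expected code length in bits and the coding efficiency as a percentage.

Average length L = Σ p_i × l_i = 2.2051 bits
Entropy H = 1.8984 bits
Efficiency η = H/L × 100% = 86.09%


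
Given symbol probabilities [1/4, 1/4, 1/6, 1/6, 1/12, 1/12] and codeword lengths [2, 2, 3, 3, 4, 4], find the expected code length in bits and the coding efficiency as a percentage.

Average length L = Σ p_i × l_i = 2.6667 bits
Entropy H = 2.4591 bits
Efficiency η = H/L × 100% = 92.22%


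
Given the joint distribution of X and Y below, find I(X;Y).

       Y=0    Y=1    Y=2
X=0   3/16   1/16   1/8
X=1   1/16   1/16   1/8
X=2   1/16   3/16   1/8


H(X) = 1.5613, H(Y) = 1.5794, H(X,Y) = 3.0306
I(X;Y) = H(X) + H(Y) - H(X,Y) = 0.1101 bits


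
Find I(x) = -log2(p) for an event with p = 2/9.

Information content I(x) = -log₂(p(x))
I = -log₂(2/9) = -log₂(0.2222)
I = 2.1699 bits


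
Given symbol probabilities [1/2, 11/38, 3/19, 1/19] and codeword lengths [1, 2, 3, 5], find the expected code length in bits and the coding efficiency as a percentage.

Average length L = Σ p_i × l_i = 1.8158 bits
Entropy H = 1.6618 bits
Efficiency η = H/L × 100% = 91.52%


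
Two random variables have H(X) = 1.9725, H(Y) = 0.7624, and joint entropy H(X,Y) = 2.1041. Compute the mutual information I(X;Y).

I(X;Y) = H(X) + H(Y) - H(X,Y)
I(X;Y) = 1.9725 + 0.7624 - 2.1041 = 0.6308 bits


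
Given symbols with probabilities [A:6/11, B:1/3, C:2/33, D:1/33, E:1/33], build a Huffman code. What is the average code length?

Huffman tree construction:
Combine smallest probabilities repeatedly
Resulting codes:
  A: 1 (length 1)
  B: 01 (length 2)
  C: 000 (length 3)
  D: 0010 (length 4)
  E: 0011 (length 4)
Average length = Σ p(s) × length(s) = 1.6364 bits


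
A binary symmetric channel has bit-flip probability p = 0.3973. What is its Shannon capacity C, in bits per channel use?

For BSC with error probability p:
C = 1 - H(p) where H(p) is binary entropy
H(0.3973) = -0.3973 × log₂(0.3973) - 0.6027 × log₂(0.6027)
H(p) = 0.9693
C = 1 - 0.9693 = 0.0307 bits/use


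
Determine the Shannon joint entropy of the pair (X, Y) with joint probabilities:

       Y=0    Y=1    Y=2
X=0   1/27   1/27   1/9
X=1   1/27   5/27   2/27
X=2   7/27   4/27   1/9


H(X,Y) = -Σ p(x,y) log₂ p(x,y)
  p(0,0)=1/27: -0.0370 × log₂(0.0370) = 0.1761
  p(0,1)=1/27: -0.0370 × log₂(0.0370) = 0.1761
  p(0,2)=1/9: -0.1111 × log₂(0.1111) = 0.3522
  p(1,0)=1/27: -0.0370 × log₂(0.0370) = 0.1761
  p(1,1)=5/27: -0.1852 × log₂(0.1852) = 0.4505
  p(1,2)=2/27: -0.0741 × log₂(0.0741) = 0.2781
  p(2,0)=7/27: -0.2593 × log₂(0.2593) = 0.5049
  p(2,1)=4/27: -0.1481 × log₂(0.1481) = 0.4081
  p(2,2)=1/9: -0.1111 × log₂(0.1111) = 0.3522
H(X,Y) = 2.8745 bits


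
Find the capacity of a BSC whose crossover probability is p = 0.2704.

For BSC with error probability p:
C = 1 - H(p) where H(p) is binary entropy
H(0.2704) = -0.2704 × log₂(0.2704) - 0.7296 × log₂(0.7296)
H(p) = 0.8420
C = 1 - 0.8420 = 0.1580 bits/use


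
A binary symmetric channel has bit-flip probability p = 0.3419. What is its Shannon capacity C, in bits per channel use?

For BSC with error probability p:
C = 1 - H(p) where H(p) is binary entropy
H(0.3419) = -0.3419 × log₂(0.3419) - 0.6581 × log₂(0.6581)
H(p) = 0.9266
C = 1 - 0.9266 = 0.0734 bits/use


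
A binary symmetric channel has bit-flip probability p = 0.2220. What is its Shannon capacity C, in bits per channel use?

For BSC with error probability p:
C = 1 - H(p) where H(p) is binary entropy
H(0.2220) = -0.2220 × log₂(0.2220) - 0.7780 × log₂(0.7780)
H(p) = 0.7638
C = 1 - 0.7638 = 0.2362 bits/use


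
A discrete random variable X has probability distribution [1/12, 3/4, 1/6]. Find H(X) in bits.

H(X) = -Σ p(x) log₂ p(x)
  -1/12 × log₂(1/12) = 0.2987
  -3/4 × log₂(3/4) = 0.3113
  -1/6 × log₂(1/6) = 0.4308
H(X) = 1.0409 bits


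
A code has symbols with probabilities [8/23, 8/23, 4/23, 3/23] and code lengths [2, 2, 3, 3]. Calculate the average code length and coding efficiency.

Average length L = Σ p_i × l_i = 2.3043 bits
Entropy H = 1.8820 bits
Efficiency η = H/L × 100% = 81.67%


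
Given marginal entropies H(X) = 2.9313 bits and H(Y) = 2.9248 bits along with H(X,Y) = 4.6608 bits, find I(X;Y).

I(X;Y) = H(X) + H(Y) - H(X,Y)
I(X;Y) = 2.9313 + 2.9248 - 4.6608 = 1.1953 bits


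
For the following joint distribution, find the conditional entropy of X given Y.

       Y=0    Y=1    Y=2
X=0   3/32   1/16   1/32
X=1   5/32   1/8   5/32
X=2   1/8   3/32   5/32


H(X|Y) = Σ_y p(y) H(X|Y=y)
  p(Y=0) = 3/8, H(X|Y=0) = 1.5546
  p(Y=1) = 9/32, H(X|Y=1) = 1.5305
  p(Y=2) = 11/32, H(X|Y=2) = 1.3486
H(X|Y) = 0.3750×1.5546 + 0.2812×1.5305 + 0.3438×1.3486 = 1.4770 bits


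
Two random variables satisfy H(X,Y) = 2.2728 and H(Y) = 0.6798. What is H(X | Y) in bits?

Chain rule: H(X,Y) = H(X|Y) + H(Y)
H(X|Y) = H(X,Y) - H(Y) = 2.2728 - 0.6798 = 1.593 bits


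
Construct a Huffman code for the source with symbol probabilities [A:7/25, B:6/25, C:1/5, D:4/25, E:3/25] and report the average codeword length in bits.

Huffman tree construction:
Combine smallest probabilities repeatedly
Resulting codes:
  A: 10 (length 2)
  B: 01 (length 2)
  C: 00 (length 2)
  D: 111 (length 3)
  E: 110 (length 3)
Average length = Σ p(s) × length(s) = 2.2800 bits


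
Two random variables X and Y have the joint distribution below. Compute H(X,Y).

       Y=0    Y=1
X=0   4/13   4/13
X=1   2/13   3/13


H(X,Y) = -Σ p(x,y) log₂ p(x,y)
  p(0,0)=4/13: -0.3077 × log₂(0.3077) = 0.5232
  p(0,1)=4/13: -0.3077 × log₂(0.3077) = 0.5232
  p(1,0)=2/13: -0.1538 × log₂(0.1538) = 0.4155
  p(1,1)=3/13: -0.2308 × log₂(0.2308) = 0.4882
H(X,Y) = 1.9501 bits


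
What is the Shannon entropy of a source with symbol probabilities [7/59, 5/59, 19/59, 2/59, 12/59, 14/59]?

H(X) = -Σ p(x) log₂ p(x)
  -7/59 × log₂(7/59) = 0.3649
  -5/59 × log₂(5/59) = 0.3018
  -19/59 × log₂(19/59) = 0.5264
  -2/59 × log₂(2/59) = 0.1655
  -12/59 × log₂(12/59) = 0.4673
  -14/59 × log₂(14/59) = 0.4924
H(X) = 2.3183 bits


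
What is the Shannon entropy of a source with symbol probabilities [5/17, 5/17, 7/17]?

H(X) = -Σ p(x) log₂ p(x)
  -5/17 × log₂(5/17) = 0.5193
  -5/17 × log₂(5/17) = 0.5193
  -7/17 × log₂(7/17) = 0.5271
H(X) = 1.5657 bits


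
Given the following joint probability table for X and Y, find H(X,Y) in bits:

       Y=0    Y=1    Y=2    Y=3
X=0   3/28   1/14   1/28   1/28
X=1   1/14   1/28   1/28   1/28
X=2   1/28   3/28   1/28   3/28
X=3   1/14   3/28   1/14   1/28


H(X,Y) = -Σ p(x,y) log₂ p(x,y)
  p(0,0)=3/28: -0.1071 × log₂(0.1071) = 0.3453
  p(0,1)=1/14: -0.0714 × log₂(0.0714) = 0.2720
  p(0,2)=1/28: -0.0357 × log₂(0.0357) = 0.1717
  p(0,3)=1/28: -0.0357 × log₂(0.0357) = 0.1717
  p(1,0)=1/14: -0.0714 × log₂(0.0714) = 0.2720
  p(1,1)=1/28: -0.0357 × log₂(0.0357) = 0.1717
  p(1,2)=1/28: -0.0357 × log₂(0.0357) = 0.1717
  p(1,3)=1/28: -0.0357 × log₂(0.0357) = 0.1717
  p(2,0)=1/28: -0.0357 × log₂(0.0357) = 0.1717
  p(2,1)=3/28: -0.1071 × log₂(0.1071) = 0.3453
  p(2,2)=1/28: -0.0357 × log₂(0.0357) = 0.1717
  p(2,3)=3/28: -0.1071 × log₂(0.1071) = 0.3453
  p(3,0)=1/14: -0.0714 × log₂(0.0714) = 0.2720
  p(3,1)=3/28: -0.1071 × log₂(0.1071) = 0.3453
  p(3,2)=1/14: -0.0714 × log₂(0.0714) = 0.2720
  p(3,3)=1/28: -0.0357 × log₂(0.0357) = 0.1717
H(X,Y) = 3.8424 bits
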